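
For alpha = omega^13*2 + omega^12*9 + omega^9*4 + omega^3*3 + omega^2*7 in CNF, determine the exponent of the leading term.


CNF: omega^13*2 + omega^12*9 + omega^9*4 + omega^3*3 + omega^2*7
The leading term is omega^13*2, which has exponent 13.

13


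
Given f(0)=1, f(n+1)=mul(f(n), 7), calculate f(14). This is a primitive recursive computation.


f(0) = 1
f(1) = mul(f(0), 7) = mul(1, 7) = 7
f(2) = mul(f(1), 7) = mul(7, 7) = 49
f(3) = mul(f(2), 7) = mul(49, 7) = 343
f(4) = mul(f(3), 7) = mul(343, 7) = 2401
f(5) = mul(f(4), 7) = mul(2401, 7) = 16807
f(6) = mul(f(5), 7) = mul(16807, 7) = 117649
f(7) = mul(f(6), 7) = mul(117649, 7) = 823543
f(8) = mul(f(7), 7) = mul(823543, 7) = 5764801
f(9) = mul(f(8), 7) = mul(5764801, 7) = 40353607
f(10) = mul(f(9), 7) = mul(40353607, 7) = 282475249
f(11) = mul(f(10), 7) = mul(282475249, 7) = 1977326743
f(12) = mul(f(11), 7) = mul(1977326743, 7) = 13841287201
f(13) = mul(f(12), 7) = mul(13841287201, 7) = 96889010407
f(14) = mul(f(13), 7) = mul(96889010407, 7) = 678223072849


678223072849


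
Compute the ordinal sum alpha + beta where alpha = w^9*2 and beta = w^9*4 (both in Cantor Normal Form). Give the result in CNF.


Ordinal addition w^9*2 + w^9*4:
Both terms have the same exponent 9.
w^e*c + w^e*d = w^e*(c+d).
Result = w^9*(2+4) = w^9*6

w^9*6


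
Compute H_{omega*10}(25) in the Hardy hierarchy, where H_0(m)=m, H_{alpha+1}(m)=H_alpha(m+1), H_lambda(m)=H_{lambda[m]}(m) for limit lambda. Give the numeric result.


H_{omega*10}(25):
For the Hardy hierarchy, H_{omega*k}(n) = 2^k * n.
2^10 = 1024.
1024 * 25 = 25600

25600


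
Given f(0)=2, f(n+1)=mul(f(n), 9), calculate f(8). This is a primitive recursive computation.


f(0) = 2
f(1) = mul(f(0), 9) = mul(2, 9) = 18
f(2) = mul(f(1), 9) = mul(18, 9) = 162
f(3) = mul(f(2), 9) = mul(162, 9) = 1458
f(4) = mul(f(3), 9) = mul(1458, 9) = 13122
f(5) = mul(f(4), 9) = mul(13122, 9) = 118098
f(6) = mul(f(5), 9) = mul(118098, 9) = 1062882
f(7) = mul(f(6), 9) = mul(1062882, 9) = 9565938
f(8) = mul(f(7), 9) = mul(9565938, 9) = 86093442


86093442


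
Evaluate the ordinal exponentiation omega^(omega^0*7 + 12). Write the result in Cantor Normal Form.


omega^(omega^0*7 + 12):
omega^0 = 1, so the exponent is 7 + 12 = 19 (finite ordinal addition).
Result = omega^19, already a single CNF term.

omega^19


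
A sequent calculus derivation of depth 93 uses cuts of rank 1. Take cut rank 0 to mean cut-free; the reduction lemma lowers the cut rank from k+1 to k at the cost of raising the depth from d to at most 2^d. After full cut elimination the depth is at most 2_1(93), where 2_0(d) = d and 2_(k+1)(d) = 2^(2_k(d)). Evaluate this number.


Each rank reduction sends depth d to at most 2^d; cut rank r needs r reductions.
2_0(93) = 93
2_1(93) = 2^93 = 9903520314283042199192993792
Cut-free depth bound = 9903520314283042199192993792

9903520314283042199192993792


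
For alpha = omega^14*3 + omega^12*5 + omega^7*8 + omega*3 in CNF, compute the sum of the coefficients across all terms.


CNF: omega^14*3 + omega^12*5 + omega^7*8 + omega*3
Coefficients: 3 + 5 + 8 + 3 = 19

19


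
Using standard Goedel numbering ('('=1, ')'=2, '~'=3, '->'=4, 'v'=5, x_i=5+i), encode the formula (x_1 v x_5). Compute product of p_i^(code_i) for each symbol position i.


Formula: (x_1 v x_5)
Symbol codes: [1, 6, 5, 10, 2]
Primes: [2, 3, 5, 7, 11]
p_1^1 = 2^1 = 2
p_2^6 = 3^6 = 729
p_3^5 = 5^5 = 3125
p_4^10 = 7^10 = 282475249
p_5^2 = 11^2 = 121
Product = 155730370244006250

155730370244006250


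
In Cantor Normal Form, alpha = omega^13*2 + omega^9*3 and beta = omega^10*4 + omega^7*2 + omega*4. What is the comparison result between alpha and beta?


Compare term by term from highest exponent:
alpha = omega^13*2 + omega^9*3
beta = omega^10*4 + omega^7*2 + omega*4
Term 1: alpha has omega^13*2, beta has omega^10*4
Term 2: alpha has omega^9*3, beta has omega^7*2
Term 3: alpha has omega^0*0, beta has omega^1*4
Result: alpha > beta

alpha > beta


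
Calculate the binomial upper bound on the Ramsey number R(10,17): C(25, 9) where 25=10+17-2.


R(10,17) <= C(10+17-2, 10-1) = C(25, 9)
C(25, 9) = 25! / (9! * 16!)
= 2042975

2042975


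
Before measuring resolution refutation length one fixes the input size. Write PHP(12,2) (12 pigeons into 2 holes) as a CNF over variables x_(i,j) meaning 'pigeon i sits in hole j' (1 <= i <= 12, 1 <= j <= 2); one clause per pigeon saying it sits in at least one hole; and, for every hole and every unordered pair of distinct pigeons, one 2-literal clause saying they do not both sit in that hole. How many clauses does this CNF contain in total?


PHP(12,2): 12 pigeons, 2 holes, 12*2 = 24 variables.
- pigeon clauses: one per pigeon -> 12 clauses
- hole clauses: 2 holes * C(12,2) = 2 * 66 -> 132 clauses
Total clauses = 12 + 132 = 144

144


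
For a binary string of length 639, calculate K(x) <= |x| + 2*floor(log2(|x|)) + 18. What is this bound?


floor(log2(639)) = 9
2 * 9 = 18
K(x) <= 639 + 18 + 18 = 675

675


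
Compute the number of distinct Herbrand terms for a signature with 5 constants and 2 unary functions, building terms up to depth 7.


Herbrand terms by depth:
Depth 0: 5 constants
Depth 1: 10 new terms (running total: 15)
Depth 2: 20 new terms (running total: 35)
Depth 3: 40 new terms (running total: 75)
Depth 4: 80 new terms (running total: 155)
Depth 5: 160 new terms (running total: 315)
Depth 6: 320 new terms (running total: 635)
Depth 7: 640 new terms (running total: 1275)
Total distinct ground terms = 1275

1275


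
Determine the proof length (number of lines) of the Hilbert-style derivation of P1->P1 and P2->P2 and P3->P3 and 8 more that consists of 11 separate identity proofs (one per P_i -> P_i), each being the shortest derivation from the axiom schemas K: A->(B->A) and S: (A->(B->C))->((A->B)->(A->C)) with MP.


The shortest proof of A->A from K and S in the Hilbert calculus has exactly 5 lines:
(1) K instance A->((A->A)->A), (2) S instance, (3) MP on 1,2, (4) K instance A->(A->A), (5) MP on 3,4.
For 11 independent identities: 11 * 5 = 55 lines total.

55


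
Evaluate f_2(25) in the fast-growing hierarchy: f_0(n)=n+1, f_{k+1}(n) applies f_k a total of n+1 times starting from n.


f_2(25) = f_1^26(25)
f_1(m) = 2m + 1.
Iterating: f_1^k(n) = 2^k*(n+1) - 1.
f_2(25) = 2^26*(25+1) - 1 = 67108864*26 - 1 = 1744830463

1744830463


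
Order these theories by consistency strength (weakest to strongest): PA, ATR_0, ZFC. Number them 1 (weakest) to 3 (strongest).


Ordering by consistency strength:
1. PA
2. ATR_0
3. ZFC


PA=1, ATR_0=2, ZFC=3


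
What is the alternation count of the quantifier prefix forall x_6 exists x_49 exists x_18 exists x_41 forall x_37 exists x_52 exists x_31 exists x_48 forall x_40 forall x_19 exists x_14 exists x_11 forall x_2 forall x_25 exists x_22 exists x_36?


Walk the prefix and count type changes:
  position 1: forall -> exists <-- alternation
  position 2: exists -> exists
  position 3: exists -> exists
  position 4: exists -> forall <-- alternation
  position 5: forall -> exists <-- alternation
  position 6: exists -> exists
  position 7: exists -> exists
  position 8: exists -> forall <-- alternation
  position 9: forall -> forall
  position 10: forall -> exists <-- alternation
  position 11: exists -> exists
  position 12: exists -> forall <-- alternation
  position 13: forall -> forall
  position 14: forall -> exists <-- alternation
  position 15: exists -> exists
Total alternations = 7

7


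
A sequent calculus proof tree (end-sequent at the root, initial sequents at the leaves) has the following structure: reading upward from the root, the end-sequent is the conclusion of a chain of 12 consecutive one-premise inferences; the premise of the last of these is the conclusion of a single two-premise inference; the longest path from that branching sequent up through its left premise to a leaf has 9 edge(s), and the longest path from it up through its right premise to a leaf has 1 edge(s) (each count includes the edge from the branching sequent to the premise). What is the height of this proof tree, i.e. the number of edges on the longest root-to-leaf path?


Longest path through the left premise: 9 edges (measured from the branching sequent)
Longest path through the right premise: 1 edges
Height of the subtree rooted at the branching sequent: max(9, 1) = 9
The branching sequent sits 12 edges above the root (the chain of one-premise inferences), so height = 9 + 12 = 21

21


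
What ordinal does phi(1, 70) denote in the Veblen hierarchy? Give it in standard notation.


phi(1, 70):
phi(1, beta) = epsilon_beta (the beta-th epsilon number).
phi(1, 70) = epsilon_70

epsilon_70


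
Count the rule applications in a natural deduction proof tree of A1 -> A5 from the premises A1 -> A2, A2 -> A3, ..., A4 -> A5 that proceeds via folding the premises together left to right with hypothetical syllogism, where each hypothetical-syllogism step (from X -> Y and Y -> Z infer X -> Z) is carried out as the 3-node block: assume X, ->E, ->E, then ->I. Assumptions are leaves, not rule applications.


There are 4 premises in the chain. The first HS step combines premises 1 and 2; each further premise needs one more HS step.
So 4 premises require 4 - 1 = 3 hypothetical-syllogism steps.
Each HS step uses 3 inference nodes (->E, ->E, ->I).
3 * 3 = 9 total inference nodes.

9


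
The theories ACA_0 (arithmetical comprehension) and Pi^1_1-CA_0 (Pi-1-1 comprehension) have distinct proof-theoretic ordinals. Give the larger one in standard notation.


Proof-theoretic ordinal of ACA_0 (arithmetical comprehension): epsilon_0
Proof-theoretic ordinal of Pi^1_1-CA_0 (Pi-1-1 comprehension): psi_0(Omega_omega)
Comparing: epsilon_0 < psi_0(Omega_omega).
The larger ordinal is psi_0(Omega_omega) (from Pi^1_1-CA_0 (Pi-1-1 comprehension)).

psi_0(Omega_omega)


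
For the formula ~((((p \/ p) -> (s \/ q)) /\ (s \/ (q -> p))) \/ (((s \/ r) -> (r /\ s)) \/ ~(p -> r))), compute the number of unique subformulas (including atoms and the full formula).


Formula: ~((((p \/ p) -> (s \/ q)) /\ (s \/ (q -> p))) \/ (((s \/ r) -> (r /\ s)) \/ ~(p -> r)))
Subformulas found:
  1. r
  2. q
  3. s
  4. p
  5. (p \/ p)
  6. (s \/ r)
  7. (q -> p)
  8. (s \/ q)
  9. (r /\ s)
  10. (p -> r)
  11. ~(p -> r)
  12. (s \/ (q -> p))
  13. ((p \/ p) -> (s \/ q))
  14. ((s \/ r) -> (r /\ s))
  15. (((s \/ r) -> (r /\ s)) \/ ~(p -> r))
  16. (((p \/ p) -> (s \/ q)) /\ (s \/ (q -> p)))
  17. ((((p \/ p) -> (s \/ q)) /\ (s \/ (q -> p))) \/ (((s \/ r) -> (r /\ s)) \/ ~(p -> r)))
  18. ~((((p \/ p) -> (s \/ q)) /\ (s \/ (q -> p))) \/ (((s \/ r) -> (r /\ s)) \/ ~(p -> r)))
Total distinct subformulas = 18

18


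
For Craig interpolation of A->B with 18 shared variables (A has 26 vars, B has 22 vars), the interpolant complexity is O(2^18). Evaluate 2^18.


Shared atoms = 18
Craig interpolant size bound = 2^18
= 262144

262144


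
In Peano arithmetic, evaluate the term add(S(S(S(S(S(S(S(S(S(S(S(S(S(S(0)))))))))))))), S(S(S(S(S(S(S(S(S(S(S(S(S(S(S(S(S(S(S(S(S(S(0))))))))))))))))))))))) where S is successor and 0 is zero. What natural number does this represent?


add(S^14(0), S^22(0)):
S^14(0) = 14
S^22(0) = 22
14 + 22 = 36

36


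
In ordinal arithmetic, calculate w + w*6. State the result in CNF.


Ordinal addition w + w*6:
Both terms have the same exponent 1.
w^e*c + w^e*d = w^e*(c+d).
Result = w^1*(1+6) = w*7

w*7


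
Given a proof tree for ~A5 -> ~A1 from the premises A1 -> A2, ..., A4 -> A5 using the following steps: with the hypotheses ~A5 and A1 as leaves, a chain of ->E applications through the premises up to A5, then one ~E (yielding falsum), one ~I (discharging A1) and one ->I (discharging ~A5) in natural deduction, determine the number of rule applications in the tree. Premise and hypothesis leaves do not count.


From hypothesis A1, 4 ->E steps along the 4 premises yield A5.
~E with hypothesis ~A5 gives falsum (1 node); ~I discharging A1 gives ~A1 (1 node); ->I discharging ~A5 gives the goal (1 node).
Total = 4 + 3 = 7 inference nodes.

7


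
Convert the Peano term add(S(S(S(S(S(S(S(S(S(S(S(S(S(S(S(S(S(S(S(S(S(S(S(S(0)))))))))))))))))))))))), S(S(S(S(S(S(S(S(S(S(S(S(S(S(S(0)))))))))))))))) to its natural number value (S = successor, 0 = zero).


add(S^24(0), S^15(0)):
S^24(0) = 24
S^15(0) = 15
24 + 15 = 39

39


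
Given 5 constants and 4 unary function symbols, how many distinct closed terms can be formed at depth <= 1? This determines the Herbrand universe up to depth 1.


Herbrand terms by depth:
Depth 0: 5 constants
Depth 1: 20 new terms (running total: 25)
Total distinct ground terms = 25

25


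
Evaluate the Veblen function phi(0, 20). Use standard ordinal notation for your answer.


phi(0, 20):
phi(0, beta) = omega^beta by definition.
phi(0, 20) = omega^20

omega^20


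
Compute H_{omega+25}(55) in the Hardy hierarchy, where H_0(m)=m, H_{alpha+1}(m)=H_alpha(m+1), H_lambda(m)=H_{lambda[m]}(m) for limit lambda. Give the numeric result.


H_{omega+25}(55):
Unwind the 25 successor steps: H_{omega+25}(55) = H_omega(55+25) = H_omega(80).
H_omega(m) = H_m(m) = m + m = 2m.
Result = 2 * 80 = 160

160


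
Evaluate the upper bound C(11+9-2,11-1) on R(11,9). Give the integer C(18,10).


R(11,9) <= C(11+9-2, 11-1) = C(18, 10)
C(18, 10) = 18! / (10! * 8!)
= 43758

43758


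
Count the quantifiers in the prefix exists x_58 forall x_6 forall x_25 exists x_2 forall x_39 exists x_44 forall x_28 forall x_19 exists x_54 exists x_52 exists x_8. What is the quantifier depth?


Quantifier prefix has 11 quantifier symbols.
Quantifier depth = 11

11


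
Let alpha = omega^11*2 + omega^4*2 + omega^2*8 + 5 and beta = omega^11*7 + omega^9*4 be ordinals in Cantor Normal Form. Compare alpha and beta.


Compare term by term from highest exponent:
alpha = omega^11*2 + omega^4*2 + omega^2*8 + 5
beta = omega^11*7 + omega^9*4
Term 1: alpha has omega^11*2, beta has omega^11*7
Term 2: alpha has omega^4*2, beta has omega^9*4
Term 3: alpha has omega^2*8, beta has omega^0*0
Term 4: alpha has omega^0*5, beta has omega^0*0
Result: alpha < beta

alpha < beta


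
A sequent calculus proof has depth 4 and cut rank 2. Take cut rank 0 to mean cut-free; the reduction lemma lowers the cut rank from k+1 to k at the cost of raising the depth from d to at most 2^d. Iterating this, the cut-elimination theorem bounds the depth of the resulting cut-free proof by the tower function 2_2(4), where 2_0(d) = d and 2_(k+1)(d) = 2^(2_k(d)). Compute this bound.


Each rank reduction sends depth d to at most 2^d; cut rank r needs r reductions.
2_0(4) = 4
2_1(4) = 2^4 = 16
2_2(4) = 2^16 = 65536
Cut-free depth bound = 65536

65536


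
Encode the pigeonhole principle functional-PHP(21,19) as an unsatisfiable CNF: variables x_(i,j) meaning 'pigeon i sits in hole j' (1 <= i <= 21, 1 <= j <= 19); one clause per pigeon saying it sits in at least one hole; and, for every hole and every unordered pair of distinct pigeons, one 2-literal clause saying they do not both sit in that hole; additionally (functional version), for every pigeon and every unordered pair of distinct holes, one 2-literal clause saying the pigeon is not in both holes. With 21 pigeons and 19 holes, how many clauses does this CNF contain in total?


functional-PHP(21,19): 21 pigeons, 19 holes, 21*19 = 399 variables.
- pigeon clauses: one per pigeon -> 21 clauses
- hole clauses: 19 holes * C(21,2) = 19 * 210 -> 3990 clauses
- functional clauses: 21 pigeons * C(19,2) = 21 * 171 -> 3591 clauses
Total clauses = 21 + 3990 + 3591 = 7602

7602


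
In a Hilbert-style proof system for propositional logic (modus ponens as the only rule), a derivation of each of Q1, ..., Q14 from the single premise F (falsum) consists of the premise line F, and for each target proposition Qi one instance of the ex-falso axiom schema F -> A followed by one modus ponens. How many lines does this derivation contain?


Ex falso, line by line:
- 1 premise line (F)
- 14 targets, each needing 1 axiom instance (F -> Qi) + 1 MP = 2 lines: 2 * 14 = 28
Total = 1 + 28 = 29 lines.

29


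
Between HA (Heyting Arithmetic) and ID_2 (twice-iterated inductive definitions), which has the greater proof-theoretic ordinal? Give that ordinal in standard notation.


Proof-theoretic ordinal of HA (Heyting Arithmetic): epsilon_0
Proof-theoretic ordinal of ID_2 (twice-iterated inductive definitions): psi_0(epsilon_{Omega_2+1})
Comparing: epsilon_0 < psi_0(epsilon_{Omega_2+1}).
The larger ordinal is psi_0(epsilon_{Omega_2+1}) (from ID_2 (twice-iterated inductive definitions)).

psi_0(epsilon_{Omega_2+1})


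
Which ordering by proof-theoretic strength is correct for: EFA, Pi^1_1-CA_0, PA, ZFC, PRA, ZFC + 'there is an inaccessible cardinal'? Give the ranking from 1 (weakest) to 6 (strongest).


Ordering by consistency strength:
1. EFA
2. PRA
3. PA
4. Pi^1_1-CA_0
5. ZFC
6. ZFC + 'there is an inaccessible cardinal'


EFA=1, Pi^1_1-CA_0=4, PA=3, ZFC=5, PRA=2, ZFC + 'there is an inaccessible cardinal'=6


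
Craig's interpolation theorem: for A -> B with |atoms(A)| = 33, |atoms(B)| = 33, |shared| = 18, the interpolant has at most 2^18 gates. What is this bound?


Shared atoms = 18
Craig interpolant size bound = 2^18
= 262144

262144


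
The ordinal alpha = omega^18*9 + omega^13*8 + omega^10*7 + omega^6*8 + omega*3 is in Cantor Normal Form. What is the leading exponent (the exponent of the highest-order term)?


CNF: omega^18*9 + omega^13*8 + omega^10*7 + omega^6*8 + omega*3
The leading term is omega^18*9, which has exponent 18.

18


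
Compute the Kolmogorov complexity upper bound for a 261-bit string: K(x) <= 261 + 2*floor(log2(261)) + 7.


floor(log2(261)) = 8
2 * 8 = 16
K(x) <= 261 + 16 + 7 = 284

284


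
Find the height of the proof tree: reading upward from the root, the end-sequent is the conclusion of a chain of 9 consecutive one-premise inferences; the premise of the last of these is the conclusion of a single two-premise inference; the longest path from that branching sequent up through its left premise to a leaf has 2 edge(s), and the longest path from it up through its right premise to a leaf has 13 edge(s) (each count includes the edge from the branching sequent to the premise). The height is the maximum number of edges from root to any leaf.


Longest path through the left premise: 2 edges (measured from the branching sequent)
Longest path through the right premise: 13 edges
Height of the subtree rooted at the branching sequent: max(2, 13) = 13
The branching sequent sits 9 edges above the root (the chain of one-premise inferences), so height = 13 + 9 = 22

22


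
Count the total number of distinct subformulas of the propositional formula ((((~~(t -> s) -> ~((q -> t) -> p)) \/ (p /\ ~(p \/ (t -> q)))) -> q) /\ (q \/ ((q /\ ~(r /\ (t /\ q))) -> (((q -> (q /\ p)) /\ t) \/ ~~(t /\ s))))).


Formula: ((((~~(t -> s) -> ~((q -> t) -> p)) \/ (p /\ ~(p \/ (t -> q)))) -> q) /\ (q \/ ((q /\ ~(r /\ (t /\ q))) -> (((q -> (q /\ p)) /\ t) \/ ~~(t /\ s)))))
Subformulas found:
  1. r
  2. q
  3. s
  4. t
  5. p
  6. (q /\ p)
  7. (t -> q)
  8. (t -> s)
  9. (t /\ s)
  10. (q -> t)
  11. (t /\ q)
  12. ~(t /\ s)
  13. ~(t -> s)
  14. ~~(t -> s)
  15. ~~(t /\ s)
  16. ((q -> t) -> p)
  17. (r /\ (t /\ q))
  18. (q -> (q /\ p))
  19. (p \/ (t -> q))
  20. ~(r /\ (t /\ q))
  21. ~((q -> t) -> p)
  22. ~(p \/ (t -> q))
  23. ((q -> (q /\ p)) /\ t)
  24. (q /\ ~(r /\ (t /\ q)))
  25. (p /\ ~(p \/ (t -> q)))
  26. (~~(t -> s) -> ~((q -> t) -> p))
  27. (((q -> (q /\ p)) /\ t) \/ ~~(t /\ s))
  28. ((~~(t -> s) -> ~((q -> t) -> p)) \/ (p /\ ~(p \/ (t -> q))))
  29. ((q /\ ~(r /\ (t /\ q))) -> (((q -> (q /\ p)) /\ t) \/ ~~(t /\ s)))
  30. (((~~(t -> s) -> ~((q -> t) -> p)) \/ (p /\ ~(p \/ (t -> q)))) -> q)
  31. (q \/ ((q /\ ~(r /\ (t /\ q))) -> (((q -> (q /\ p)) /\ t) \/ ~~(t /\ s))))
  32. ((((~~(t -> s) -> ~((q -> t) -> p)) \/ (p /\ ~(p \/ (t -> q)))) -> q) /\ (q \/ ((q /\ ~(r /\ (t /\ q))) -> (((q -> (q /\ p)) /\ t) \/ ~~(t /\ s)))))
Total distinct subformulas = 32

32


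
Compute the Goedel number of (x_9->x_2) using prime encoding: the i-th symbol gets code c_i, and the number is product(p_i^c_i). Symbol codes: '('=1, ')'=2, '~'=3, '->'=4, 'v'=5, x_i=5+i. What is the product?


Formula: (x_9->x_2)
Symbol codes: [1, 14, 4, 7, 2]
Primes: [2, 3, 5, 7, 11]
p_1^1 = 2^1 = 2
p_2^14 = 3^14 = 4782969
p_3^4 = 5^4 = 625
p_4^7 = 7^7 = 823543
p_5^2 = 11^2 = 121
Product = 595770821674008750

595770821674008750


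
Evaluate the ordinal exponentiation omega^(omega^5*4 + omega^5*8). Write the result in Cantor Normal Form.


omega^(omega^5*4 + omega^5*8):
Both terms of the exponent have the same exponent 5, so they merge: omega^5*4 + omega^5*8 = omega^5*(4+8) = omega^5*12.
omega raised to a CNF ordinal is a single CNF term: Result = omega^(omega^5*12)

omega^(omega^5*12)


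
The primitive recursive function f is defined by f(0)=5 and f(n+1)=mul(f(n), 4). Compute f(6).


f(0) = 5
f(1) = mul(f(0), 4) = mul(5, 4) = 20
f(2) = mul(f(1), 4) = mul(20, 4) = 80
f(3) = mul(f(2), 4) = mul(80, 4) = 320
f(4) = mul(f(3), 4) = mul(320, 4) = 1280
f(5) = mul(f(4), 4) = mul(1280, 4) = 5120
f(6) = mul(f(5), 4) = mul(5120, 4) = 20480


20480


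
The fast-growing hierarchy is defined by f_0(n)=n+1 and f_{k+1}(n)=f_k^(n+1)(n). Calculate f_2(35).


f_2(35) = f_1^36(35)
f_1(m) = 2m + 1.
Iterating: f_1^k(n) = 2^k*(n+1) - 1.
f_2(35) = 2^36*(35+1) - 1 = 68719476736*36 - 1 = 2473901162495

2473901162495


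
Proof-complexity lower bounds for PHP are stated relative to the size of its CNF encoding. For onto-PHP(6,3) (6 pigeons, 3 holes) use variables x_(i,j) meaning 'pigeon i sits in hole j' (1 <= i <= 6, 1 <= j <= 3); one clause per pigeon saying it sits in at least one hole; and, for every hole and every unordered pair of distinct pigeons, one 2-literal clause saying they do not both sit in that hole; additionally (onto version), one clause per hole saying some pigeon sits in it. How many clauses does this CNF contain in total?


onto-PHP(6,3): 6 pigeons, 3 holes, 6*3 = 18 variables.
- pigeon clauses: one per pigeon -> 6 clauses
- hole clauses: 3 holes * C(6,2) = 3 * 15 -> 45 clauses
- onto clauses: one per hole -> 3 clauses
Total clauses = 6 + 45 + 3 = 54

54


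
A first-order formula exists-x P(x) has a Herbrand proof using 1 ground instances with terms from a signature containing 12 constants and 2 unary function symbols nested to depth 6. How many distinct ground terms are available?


Herbrand terms by depth:
Depth 0: 12 constants
Depth 1: 24 new terms (running total: 36)
Depth 2: 48 new terms (running total: 84)
Depth 3: 96 new terms (running total: 180)
Depth 4: 192 new terms (running total: 372)
Depth 5: 384 new terms (running total: 756)
Depth 6: 768 new terms (running total: 1524)
Total distinct ground terms = 1524

1524


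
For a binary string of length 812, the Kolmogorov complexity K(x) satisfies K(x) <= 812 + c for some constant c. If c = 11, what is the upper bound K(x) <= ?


K(x) <= |x| + c = 812 + 11 = 823

823


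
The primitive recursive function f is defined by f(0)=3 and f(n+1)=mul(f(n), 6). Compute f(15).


f(0) = 3
f(1) = mul(f(0), 6) = mul(3, 6) = 18
f(2) = mul(f(1), 6) = mul(18, 6) = 108
f(3) = mul(f(2), 6) = mul(108, 6) = 648
f(4) = mul(f(3), 6) = mul(648, 6) = 3888
f(5) = mul(f(4), 6) = mul(3888, 6) = 23328
f(6) = mul(f(5), 6) = mul(23328, 6) = 139968
f(7) = mul(f(6), 6) = mul(139968, 6) = 839808
f(8) = mul(f(7), 6) = mul(839808, 6) = 5038848
f(9) = mul(f(8), 6) = mul(5038848, 6) = 30233088
f(10) = mul(f(9), 6) = mul(30233088, 6) = 181398528
f(11) = mul(f(10), 6) = mul(181398528, 6) = 1088391168
f(12) = mul(f(11), 6) = mul(1088391168, 6) = 6530347008
f(13) = mul(f(12), 6) = mul(6530347008, 6) = 39182082048
f(14) = mul(f(13), 6) = mul(39182082048, 6) = 235092492288
f(15) = mul(f(14), 6) = mul(235092492288, 6) = 1410554953728


1410554953728


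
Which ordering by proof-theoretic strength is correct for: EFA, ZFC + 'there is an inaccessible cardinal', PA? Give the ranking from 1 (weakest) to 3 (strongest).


Ordering by consistency strength:
1. EFA
2. PA
3. ZFC + 'there is an inaccessible cardinal'


EFA=1, ZFC + 'there is an inaccessible cardinal'=3, PA=2


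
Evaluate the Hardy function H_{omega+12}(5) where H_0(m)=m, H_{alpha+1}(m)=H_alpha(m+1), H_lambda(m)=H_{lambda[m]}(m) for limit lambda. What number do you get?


H_{omega+12}(5):
Unwind the 12 successor steps: H_{omega+12}(5) = H_omega(5+12) = H_omega(17).
H_omega(m) = H_m(m) = m + m = 2m.
Result = 2 * 17 = 34

34


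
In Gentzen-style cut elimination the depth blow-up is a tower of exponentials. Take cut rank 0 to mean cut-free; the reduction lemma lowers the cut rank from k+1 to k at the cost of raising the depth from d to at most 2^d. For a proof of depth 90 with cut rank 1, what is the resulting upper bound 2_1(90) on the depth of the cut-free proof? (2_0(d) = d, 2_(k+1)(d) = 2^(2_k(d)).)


Each rank reduction sends depth d to at most 2^d; cut rank r needs r reductions.
2_0(90) = 90
2_1(90) = 2^90 = 1237940039285380274899124224
Cut-free depth bound = 1237940039285380274899124224

1237940039285380274899124224


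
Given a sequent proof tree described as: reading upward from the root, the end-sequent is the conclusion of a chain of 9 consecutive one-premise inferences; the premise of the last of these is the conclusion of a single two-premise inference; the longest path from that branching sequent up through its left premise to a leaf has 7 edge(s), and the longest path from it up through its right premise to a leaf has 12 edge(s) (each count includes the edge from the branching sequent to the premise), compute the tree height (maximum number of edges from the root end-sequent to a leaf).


Longest path through the left premise: 7 edges (measured from the branching sequent)
Longest path through the right premise: 12 edges
Height of the subtree rooted at the branching sequent: max(7, 12) = 12
The branching sequent sits 9 edges above the root (the chain of one-premise inferences), so height = 12 + 9 = 21

21


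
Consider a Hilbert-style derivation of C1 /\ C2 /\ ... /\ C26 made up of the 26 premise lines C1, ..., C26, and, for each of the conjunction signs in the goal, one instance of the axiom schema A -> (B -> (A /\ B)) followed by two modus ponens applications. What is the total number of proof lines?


Conjoining 26 premises:
- 26 premise lines
- the goal has 25 conjunction signs; each costs 1 axiom instance + 2 MP = 3 lines: 3 * 25 = 75
Total = 26 + 75 = 101 lines.

101


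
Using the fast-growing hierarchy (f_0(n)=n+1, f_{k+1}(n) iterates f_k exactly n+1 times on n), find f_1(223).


f_1(223) = f_0^224(223)
f_0 adds 1 each time, applied 224 times.
f_1(223) = 223 + 224 = 447

447


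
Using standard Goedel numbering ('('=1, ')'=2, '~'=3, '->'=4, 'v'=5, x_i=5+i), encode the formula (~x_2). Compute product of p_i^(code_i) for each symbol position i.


Formula: (~x_2)
Symbol codes: [1, 3, 7, 2]
Primes: [2, 3, 5, 7]
p_1^1 = 2^1 = 2
p_2^3 = 3^3 = 27
p_3^7 = 5^7 = 78125
p_4^2 = 7^2 = 49
Product = 206718750

206718750


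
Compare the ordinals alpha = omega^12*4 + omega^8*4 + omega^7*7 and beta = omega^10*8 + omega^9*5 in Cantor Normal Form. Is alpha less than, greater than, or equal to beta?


Compare term by term from highest exponent:
alpha = omega^12*4 + omega^8*4 + omega^7*7
beta = omega^10*8 + omega^9*5
Term 1: alpha has omega^12*4, beta has omega^10*8
Term 2: alpha has omega^8*4, beta has omega^9*5
Term 3: alpha has omega^7*7, beta has omega^0*0
Result: alpha > beta

alpha > beta


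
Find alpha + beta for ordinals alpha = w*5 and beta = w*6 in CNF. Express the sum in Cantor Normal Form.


Ordinal addition w*5 + w*6:
Both terms have the same exponent 1.
w^e*c + w^e*d = w^e*(c+d).
Result = w^1*(5+6) = w*11

w*11


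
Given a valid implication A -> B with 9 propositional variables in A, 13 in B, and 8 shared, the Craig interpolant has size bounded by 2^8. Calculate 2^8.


Shared atoms = 8
Craig interpolant size bound = 2^8
= 256

256


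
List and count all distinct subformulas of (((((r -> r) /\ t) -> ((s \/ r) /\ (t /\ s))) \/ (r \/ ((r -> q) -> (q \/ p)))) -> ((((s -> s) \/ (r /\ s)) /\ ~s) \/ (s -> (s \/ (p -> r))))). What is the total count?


Formula: (((((r -> r) /\ t) -> ((s \/ r) /\ (t /\ s))) \/ (r \/ ((r -> q) -> (q \/ p)))) -> ((((s -> s) \/ (r /\ s)) /\ ~s) \/ (s -> (s \/ (p -> r)))))
Subformulas found:
  1. r
  2. q
  3. s
  4. t
  5. p
  6. ~s
  7. (s \/ r)
  8. (r -> q)
  9. (q \/ p)
  10. (t /\ s)
  11. (r -> r)
  12. (r /\ s)
  13. (p -> r)
  14. (s -> s)
  15. (s \/ (p -> r))
  16. ((r -> r) /\ t)
  17. (s -> (s \/ (p -> r)))
  18. ((s -> s) \/ (r /\ s))
  19. ((r -> q) -> (q \/ p))
  20. ((s \/ r) /\ (t /\ s))
  21. (r \/ ((r -> q) -> (q \/ p)))
  22. (((s -> s) \/ (r /\ s)) /\ ~s)
  23. (((r -> r) /\ t) -> ((s \/ r) /\ (t /\ s)))
  24. ((((s -> s) \/ (r /\ s)) /\ ~s) \/ (s -> (s \/ (p -> r))))
  25. ((((r -> r) /\ t) -> ((s \/ r) /\ (t /\ s))) \/ (r \/ ((r -> q) -> (q \/ p))))
  26. (((((r -> r) /\ t) -> ((s \/ r) /\ (t /\ s))) \/ (r \/ ((r -> q) -> (q \/ p)))) -> ((((s -> s) \/ (r /\ s)) /\ ~s) \/ (s -> (s \/ (p -> r)))))
Total distinct subformulas = 26

26


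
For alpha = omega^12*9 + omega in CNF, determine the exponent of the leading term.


CNF: omega^12*9 + omega
The leading term is omega^12*9, which has exponent 12.

12


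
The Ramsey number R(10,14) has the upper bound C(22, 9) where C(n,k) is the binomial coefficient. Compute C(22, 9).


R(10,14) <= C(10+14-2, 10-1) = C(22, 9)
C(22, 9) = 22! / (9! * 13!)
= 497420

497420


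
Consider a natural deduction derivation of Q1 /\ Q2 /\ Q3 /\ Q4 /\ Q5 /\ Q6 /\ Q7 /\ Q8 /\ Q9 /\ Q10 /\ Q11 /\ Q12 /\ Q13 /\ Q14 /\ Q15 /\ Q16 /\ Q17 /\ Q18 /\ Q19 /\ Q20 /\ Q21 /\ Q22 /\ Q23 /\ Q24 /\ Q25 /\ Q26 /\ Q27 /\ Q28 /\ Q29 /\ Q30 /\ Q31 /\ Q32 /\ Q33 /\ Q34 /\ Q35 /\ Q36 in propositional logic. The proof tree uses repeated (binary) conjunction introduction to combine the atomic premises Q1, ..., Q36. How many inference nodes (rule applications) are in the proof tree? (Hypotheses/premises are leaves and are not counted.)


The target conjunction has 36 conjuncts, i.e. 35 binary /\ connectives.
Each conjunction-intro joins two pieces, so 36 atoms require 36-1 = 35 applications.
Total inference nodes = 35

35


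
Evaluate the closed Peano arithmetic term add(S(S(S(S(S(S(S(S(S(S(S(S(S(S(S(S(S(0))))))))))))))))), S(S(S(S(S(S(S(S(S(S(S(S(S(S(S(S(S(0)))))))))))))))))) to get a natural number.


add(S^17(0), S^17(0)):
S^17(0) = 17
S^17(0) = 17
17 + 17 = 34

34


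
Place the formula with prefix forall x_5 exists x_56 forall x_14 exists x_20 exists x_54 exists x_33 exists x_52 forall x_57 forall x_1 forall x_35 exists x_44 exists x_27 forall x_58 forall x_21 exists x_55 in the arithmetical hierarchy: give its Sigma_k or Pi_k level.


Leading quantifier is forall, so the class is Pi.
Number of quantifier blocks = alternations + 1 = 7 + 1 = 8.
Classification: Pi_8

Pi_8


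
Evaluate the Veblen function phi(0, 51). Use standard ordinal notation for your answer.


phi(0, 51):
phi(0, beta) = omega^beta by definition.
phi(0, 51) = omega^51

omega^51


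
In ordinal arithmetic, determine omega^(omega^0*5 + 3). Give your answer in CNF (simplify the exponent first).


omega^(omega^0*5 + 3):
omega^0 = 1, so the exponent is 5 + 3 = 8 (finite ordinal addition).
Result = omega^8, already a single CNF term.

omega^8


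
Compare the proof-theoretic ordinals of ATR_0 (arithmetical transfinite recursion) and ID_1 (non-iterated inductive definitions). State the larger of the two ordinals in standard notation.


Proof-theoretic ordinal of ATR_0 (arithmetical transfinite recursion): Gamma_0
Proof-theoretic ordinal of ID_1 (non-iterated inductive definitions): psi_0(epsilon_{Omega+1})
Comparing: Gamma_0 < psi_0(epsilon_{Omega+1}).
The larger ordinal is psi_0(epsilon_{Omega+1}) (from ID_1 (non-iterated inductive definitions)).

psi_0(epsilon_{Omega+1})


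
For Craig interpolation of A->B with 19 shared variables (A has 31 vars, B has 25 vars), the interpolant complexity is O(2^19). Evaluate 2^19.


Shared atoms = 19
Craig interpolant size bound = 2^19
= 524288

524288


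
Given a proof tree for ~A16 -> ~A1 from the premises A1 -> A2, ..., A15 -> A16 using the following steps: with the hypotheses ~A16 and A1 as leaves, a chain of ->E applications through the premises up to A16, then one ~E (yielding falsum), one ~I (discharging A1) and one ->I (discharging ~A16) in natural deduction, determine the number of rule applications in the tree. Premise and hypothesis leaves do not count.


From hypothesis A1, 15 ->E steps along the 15 premises yield A16.
~E with hypothesis ~A16 gives falsum (1 node); ~I discharging A1 gives ~A1 (1 node); ->I discharging ~A16 gives the goal (1 node).
Total = 15 + 3 = 18 inference nodes.

18


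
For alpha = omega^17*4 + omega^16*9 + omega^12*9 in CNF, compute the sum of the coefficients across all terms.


CNF: omega^17*4 + omega^16*9 + omega^12*9
Coefficients: 4 + 9 + 9 = 22

22


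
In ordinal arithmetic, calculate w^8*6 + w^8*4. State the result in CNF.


Ordinal addition w^8*6 + w^8*4:
Both terms have the same exponent 8.
w^e*c + w^e*d = w^e*(c+d).
Result = w^8*(6+4) = w^8*10

w^8*10


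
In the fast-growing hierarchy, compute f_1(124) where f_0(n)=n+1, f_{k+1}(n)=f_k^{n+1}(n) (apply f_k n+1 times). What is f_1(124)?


f_1(124) = f_0^125(124)
f_0 adds 1 each time, applied 125 times.
f_1(124) = 124 + 125 = 249

249


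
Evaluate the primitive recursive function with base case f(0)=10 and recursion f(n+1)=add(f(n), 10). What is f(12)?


f(0) = 10
f(1) = add(f(0), 10) = add(10, 10) = 20
f(2) = add(f(1), 10) = add(20, 10) = 30
f(3) = add(f(2), 10) = add(30, 10) = 40
f(4) = add(f(3), 10) = add(40, 10) = 50
f(5) = add(f(4), 10) = add(50, 10) = 60
f(6) = add(f(5), 10) = add(60, 10) = 70
f(7) = add(f(6), 10) = add(70, 10) = 80
f(8) = add(f(7), 10) = add(80, 10) = 90
f(9) = add(f(8), 10) = add(90, 10) = 100
f(10) = add(f(9), 10) = add(100, 10) = 110
f(11) = add(f(10), 10) = add(110, 10) = 120
f(12) = add(f(11), 10) = add(120, 10) = 130


130


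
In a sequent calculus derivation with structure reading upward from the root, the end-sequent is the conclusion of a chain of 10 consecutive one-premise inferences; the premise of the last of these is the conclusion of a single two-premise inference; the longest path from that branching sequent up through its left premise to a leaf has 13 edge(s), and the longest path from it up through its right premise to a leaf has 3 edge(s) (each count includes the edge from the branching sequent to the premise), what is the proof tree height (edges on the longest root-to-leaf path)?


Longest path through the left premise: 13 edges (measured from the branching sequent)
Longest path through the right premise: 3 edges
Height of the subtree rooted at the branching sequent: max(13, 3) = 13
The branching sequent sits 10 edges above the root (the chain of one-premise inferences), so height = 13 + 10 = 23

23


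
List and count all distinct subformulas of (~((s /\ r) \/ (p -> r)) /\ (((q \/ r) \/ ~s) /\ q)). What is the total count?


Formula: (~((s /\ r) \/ (p -> r)) /\ (((q \/ r) \/ ~s) /\ q))
Subformulas found:
  1. q
  2. s
  3. r
  4. p
  5. ~s
  6. (s /\ r)
  7. (q \/ r)
  8. (p -> r)
  9. ((q \/ r) \/ ~s)
  10. ((s /\ r) \/ (p -> r))
  11. ~((s /\ r) \/ (p -> r))
  12. (((q \/ r) \/ ~s) /\ q)
  13. (~((s /\ r) \/ (p -> r)) /\ (((q \/ r) \/ ~s) /\ q))
Total distinct subformulas = 13

13


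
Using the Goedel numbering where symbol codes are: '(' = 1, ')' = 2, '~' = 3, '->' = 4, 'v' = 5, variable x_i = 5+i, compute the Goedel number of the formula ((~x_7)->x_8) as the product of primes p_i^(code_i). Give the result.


Formula: ((~x_7)->x_8)
Symbol codes: [1, 1, 3, 12, 2, 4, 13, 2]
Primes: [2, 3, 5, 7, 11, 13, 17, 19]
p_1^1 = 2^1 = 2
p_2^1 = 3^1 = 3
p_3^3 = 5^3 = 125
p_4^12 = 7^12 = 13841287201
p_5^2 = 11^2 = 121
p_6^4 = 13^4 = 28561
p_7^13 = 17^13 = 9904578032905937
p_8^2 = 19^2 = 361
Product = 128274314639668487393478790757705112750

128274314639668487393478790757705112750


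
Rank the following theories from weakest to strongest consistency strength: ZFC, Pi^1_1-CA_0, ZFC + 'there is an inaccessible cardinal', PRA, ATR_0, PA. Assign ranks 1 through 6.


Ordering by consistency strength:
1. PRA
2. PA
3. ATR_0
4. Pi^1_1-CA_0
5. ZFC
6. ZFC + 'there is an inaccessible cardinal'


ZFC=5, Pi^1_1-CA_0=4, ZFC + 'there is an inaccessible cardinal'=6, PRA=1, ATR_0=3, PA=2


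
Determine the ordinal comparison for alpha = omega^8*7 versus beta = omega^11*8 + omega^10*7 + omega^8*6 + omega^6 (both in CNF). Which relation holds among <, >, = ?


Compare term by term from highest exponent:
alpha = omega^8*7
beta = omega^11*8 + omega^10*7 + omega^8*6 + omega^6
Term 1: alpha has omega^8*7, beta has omega^11*8
Term 2: alpha has omega^0*0, beta has omega^10*7
Term 3: alpha has omega^0*0, beta has omega^8*6
Term 4: alpha has omega^0*0, beta has omega^6*1
Result: alpha < beta

alpha < beta


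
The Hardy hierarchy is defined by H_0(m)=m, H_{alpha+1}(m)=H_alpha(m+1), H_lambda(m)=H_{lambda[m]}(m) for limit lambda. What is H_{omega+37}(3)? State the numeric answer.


H_{omega+37}(3):
Unwind the 37 successor steps: H_{omega+37}(3) = H_omega(3+37) = H_omega(40).
H_omega(m) = H_m(m) = m + m = 2m.
Result = 2 * 40 = 80

80


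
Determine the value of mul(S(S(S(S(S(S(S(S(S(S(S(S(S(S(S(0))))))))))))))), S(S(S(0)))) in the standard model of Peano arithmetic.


mul(S^15(0), S^3(0)):
S^15(0) = 15
S^3(0) = 3
15 * 3 = 45

45


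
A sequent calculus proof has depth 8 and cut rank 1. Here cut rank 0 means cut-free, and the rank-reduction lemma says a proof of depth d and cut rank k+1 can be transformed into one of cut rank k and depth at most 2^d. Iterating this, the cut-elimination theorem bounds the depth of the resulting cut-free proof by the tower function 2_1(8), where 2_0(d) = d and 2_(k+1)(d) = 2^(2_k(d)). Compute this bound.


Each rank reduction sends depth d to at most 2^d; cut rank r needs r reductions.
2_0(8) = 8
2_1(8) = 2^8 = 256
Cut-free depth bound = 256

256


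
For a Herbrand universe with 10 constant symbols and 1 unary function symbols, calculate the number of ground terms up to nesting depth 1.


Herbrand terms by depth:
Depth 0: 10 constants
Depth 1: 10 new terms (running total: 20)
Total distinct ground terms = 20

20


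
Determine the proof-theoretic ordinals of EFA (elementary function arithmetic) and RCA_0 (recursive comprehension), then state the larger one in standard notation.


Proof-theoretic ordinal of EFA (elementary function arithmetic): omega^3
Proof-theoretic ordinal of RCA_0 (recursive comprehension): omega^omega
Comparing: omega^3 < omega^omega.
The larger ordinal is omega^omega (from RCA_0 (recursive comprehension)).

omega^omega


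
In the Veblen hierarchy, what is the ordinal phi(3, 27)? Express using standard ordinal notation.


phi(3, 27):
phi(3, beta) = eta_beta (the beta-th eta number, fixed point of zeta).
phi(3, 27) = eta_27

eta_27


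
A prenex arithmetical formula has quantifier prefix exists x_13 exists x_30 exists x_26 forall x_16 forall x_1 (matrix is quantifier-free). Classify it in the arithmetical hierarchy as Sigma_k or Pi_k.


Leading quantifier is exists, so the class is Sigma.
Number of quantifier blocks = alternations + 1 = 1 + 1 = 2.
Classification: Sigma_2

Sigma_2


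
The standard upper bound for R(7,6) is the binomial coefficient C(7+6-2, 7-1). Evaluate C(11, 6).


R(7,6) <= C(7+6-2, 7-1) = C(11, 6)
C(11, 6) = 11! / (6! * 5!)
= 462

462


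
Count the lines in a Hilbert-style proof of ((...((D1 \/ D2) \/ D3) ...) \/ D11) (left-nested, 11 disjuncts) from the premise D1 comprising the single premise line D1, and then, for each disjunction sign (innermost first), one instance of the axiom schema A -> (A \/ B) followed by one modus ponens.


Building the left-nested 11-ary disjunction from D1:
- 1 premise line (D1)
- 11 disjuncts means 10 disjunction signs; each needs 1 axiom instance + 1 MP = 2 lines: 2 * 10 = 20
Total = 1 + 20 = 21 lines.

21
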